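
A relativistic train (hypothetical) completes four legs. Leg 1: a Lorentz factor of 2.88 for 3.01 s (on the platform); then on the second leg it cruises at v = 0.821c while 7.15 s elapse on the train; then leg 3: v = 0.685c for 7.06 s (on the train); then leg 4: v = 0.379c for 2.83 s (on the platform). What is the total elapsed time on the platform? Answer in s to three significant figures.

Δt = 28.1 s

Leg 1: 3.01 s is already measured on the platform.
Leg 2: γ = 1/√(1 − 0.821²) = 1/√0.3260 = 1.752; Δt_2 = 1.752 × 7.15 = 12.52 s.
Leg 3: γ = 1/√(1 − 0.685²) = 1/√0.5308 = 1.373; Δt_3 = 1.373 × 7.06 = 9.691 s.
Leg 4: 2.83 s is already measured on the platform.
Total: 3.010 + 12.52 + 9.691 + 2.830 s.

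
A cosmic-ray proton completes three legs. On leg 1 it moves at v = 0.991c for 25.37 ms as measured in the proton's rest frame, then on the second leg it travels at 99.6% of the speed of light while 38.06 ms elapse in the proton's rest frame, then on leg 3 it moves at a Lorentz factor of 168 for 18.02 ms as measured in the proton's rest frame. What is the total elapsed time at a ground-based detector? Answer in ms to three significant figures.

Δt = 3640 ms

Leg 1: γ = 1/√(1 − 0.991²) = 1/√0.01792 = 7.470; Δt_1 = 7.470 × 25.37 = 189.5 ms.
Leg 2: β = 0.996; γ = 1/√(1 − 0.996²) = 1/√0.007984 = 11.19; Δt_2 = 11.19 × 38.06 = 425.9 ms.
Leg 3: γ = 168; Δt_3 = 168.0 × 18.02 = 3027 ms.
Total: 189.5 + 425.9 + 3027 ms.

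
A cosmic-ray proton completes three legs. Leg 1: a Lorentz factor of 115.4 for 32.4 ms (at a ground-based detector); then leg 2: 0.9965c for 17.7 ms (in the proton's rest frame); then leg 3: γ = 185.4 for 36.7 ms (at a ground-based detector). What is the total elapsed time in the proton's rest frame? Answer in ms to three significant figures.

τ = 18.2 ms

Leg 1: γ = 115.4; τ_1 = 32.4/115.4 = 0.2808 ms.
Leg 2: 17.7 ms is already measured in the proton's rest frame.
Leg 3: γ = 185.4; τ_3 = 36.7/185.4 = 0.1980 ms.
Total: 0.2808 + 17.70 + 0.1980 ms.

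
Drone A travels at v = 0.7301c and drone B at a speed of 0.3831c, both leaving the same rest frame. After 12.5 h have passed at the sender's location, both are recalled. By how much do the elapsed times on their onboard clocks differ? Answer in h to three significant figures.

A: γ = 1/√(1 − 0.7301²) = 1/√0.4670 = 1.463; τ_A = 12.5/1.463 = 8.542 h.
B: γ = 1/√(1 − 0.3831²) = 1/√0.8532 = 1.083; τ_B = 12.5/1.083 = 11.55 h.

|τ_A − τ_B| = 3.00 h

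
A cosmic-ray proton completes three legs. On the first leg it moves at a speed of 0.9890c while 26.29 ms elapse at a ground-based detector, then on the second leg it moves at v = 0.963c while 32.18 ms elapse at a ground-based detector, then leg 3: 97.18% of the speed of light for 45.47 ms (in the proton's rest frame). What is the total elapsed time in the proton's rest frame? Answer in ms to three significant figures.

τ = 58.0 ms

Leg 1: γ = 1/√(1 − 0.9890²) = 1/√0.02188 = 6.761; τ_1 = 26.29/6.761 = 3.889 ms.
Leg 2: γ = 1/√(1 − 0.963²) = 1/√0.07263 = 3.711; τ_2 = 32.18/3.711 = 8.673 ms.
Leg 3: 45.47 ms is already measured in the proton's rest frame.
Total: 3.889 + 8.673 + 45.47 ms.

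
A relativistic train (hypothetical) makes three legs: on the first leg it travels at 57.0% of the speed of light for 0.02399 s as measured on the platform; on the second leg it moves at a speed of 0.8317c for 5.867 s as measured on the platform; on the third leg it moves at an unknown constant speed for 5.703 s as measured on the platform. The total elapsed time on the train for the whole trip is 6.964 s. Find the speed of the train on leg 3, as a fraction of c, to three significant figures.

Leg 1: β = 0.570; γ = 1/√(1 − 0.570²) = 1/√0.6751 = 1.217; τ_1 = 0.02399/1.217 = 0.01971 s.
Leg 2: γ = 1/√(1 − 0.8317²) = 1/√0.3083 = 1.801; τ_2 = 5.867/1.801 = 3.258 s.
Leg 3: speed unknown; τ_3 = 5.703/γ_3.
Total proper time: 0.01971 + 3.258 + τ_3 = 6.964, so τ_3 = 6.964 − 3.277 = 3.687 s.
γ_3 = 5.703/3.687 = 1.547; β = √(1 − 1/γ²) = √0.5821.

β = 0.763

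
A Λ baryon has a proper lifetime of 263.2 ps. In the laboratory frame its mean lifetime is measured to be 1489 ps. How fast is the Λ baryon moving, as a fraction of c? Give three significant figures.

β = 0.984

γ = Δt/τ₀ = 1489/263.2 = 5.657
β = √(1 − 1/γ²) = √(1 − 0.03125) = √0.9688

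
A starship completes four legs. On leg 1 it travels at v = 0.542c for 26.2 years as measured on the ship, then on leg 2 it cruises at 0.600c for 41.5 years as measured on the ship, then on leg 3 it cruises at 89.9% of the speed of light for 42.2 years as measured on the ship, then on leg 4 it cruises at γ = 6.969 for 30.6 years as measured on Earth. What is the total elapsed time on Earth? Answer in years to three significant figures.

Δt = 210 years

Leg 1: γ = 1/√(1 − 0.542²) = 1/√0.7062 = 1.190; Δt_1 = 1.190 × 26.2 = 31.18 years.
Leg 2: γ = 1/√(1 − 0.600²) = 5/4 = 1.250; Δt_2 = 1.250 × 41.5 = 51.88 years.
Leg 3: β = 0.899; γ = 1/√(1 − 0.899²) = 1/√0.1918 = 2.283; Δt_3 = 2.283 × 42.2 = 96.36 years.
Leg 4: 30.6 years is already measured on Earth.
Total: 31.18 + 51.88 + 96.36 + 30.60 years.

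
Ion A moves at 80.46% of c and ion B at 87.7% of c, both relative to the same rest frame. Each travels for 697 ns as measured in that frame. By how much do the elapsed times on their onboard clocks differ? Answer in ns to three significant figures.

|τ_A − τ_B| = 79.0 ns

A: β = 0.8046; γ = 1/√(1 − 0.8046²) = 1/√0.3526 = 1.684; τ_A = 697/1.684 = 413.9 ns.
B: β = 0.877; γ = 1/√(1 − 0.877²) = 1/√0.2309 = 2.081; τ_B = 697/2.081 = 334.9 ns.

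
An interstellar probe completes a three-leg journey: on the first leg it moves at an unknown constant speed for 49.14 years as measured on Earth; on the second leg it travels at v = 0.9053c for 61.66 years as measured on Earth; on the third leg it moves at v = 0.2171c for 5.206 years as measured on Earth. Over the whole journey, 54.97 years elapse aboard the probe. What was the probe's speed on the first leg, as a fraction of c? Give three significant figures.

β = 0.876

Leg 1: speed unknown; τ_1 = 49.14/γ_1.
Leg 2: γ = 1/√(1 − 0.9053²) = 1/√0.1804 = 2.354; τ_2 = 61.66/2.354 = 26.19 years.
Leg 3: γ = 1/√(1 − 0.2171²) = 1/√0.9529 = 1.024; τ_3 = 5.206/1.024 = 5.082 years.
Total proper time: τ_1 + 26.19 + 5.082 = 54.97, so τ_1 = 54.97 − 31.27 = 23.70 years.
γ_1 = 49.14/23.70 = 2.074; β = √(1 − 1/γ²) = √0.7675.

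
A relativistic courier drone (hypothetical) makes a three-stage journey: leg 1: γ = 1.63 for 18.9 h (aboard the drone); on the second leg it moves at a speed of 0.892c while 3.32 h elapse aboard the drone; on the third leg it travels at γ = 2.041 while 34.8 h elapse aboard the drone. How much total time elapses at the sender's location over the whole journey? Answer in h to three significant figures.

Leg 1: γ = 1.63; Δt_1 = 1.630 × 18.9 = 30.81 h.
Leg 2: γ = 1/√(1 − 0.892²) = 1/√0.2043 = 2.212; Δt_2 = 2.212 × 3.32 = 7.345 h.
Leg 3: γ = 2.041; Δt_3 = 2.041 × 34.8 = 71.03 h.
Total: 30.81 + 7.345 + 71.03 h.

Δt = 109 h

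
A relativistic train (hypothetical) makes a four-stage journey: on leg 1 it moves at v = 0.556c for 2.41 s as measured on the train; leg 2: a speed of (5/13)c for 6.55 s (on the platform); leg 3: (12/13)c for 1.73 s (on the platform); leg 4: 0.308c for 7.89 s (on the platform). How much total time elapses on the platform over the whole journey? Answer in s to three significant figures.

Δt = 19.1 s

Leg 1: γ = 1/√(1 − 0.556²) = 1/√0.6909 = 1.203; Δt_1 = 1.203 × 2.41 = 2.899 s.
Leg 2: 6.55 s is already measured on the platform.
Leg 3: 1.73 s is already measured on the platform.
Leg 4: 7.89 s is already measured on the platform.
Total: 2.899 + 6.550 + 1.730 + 7.890 s.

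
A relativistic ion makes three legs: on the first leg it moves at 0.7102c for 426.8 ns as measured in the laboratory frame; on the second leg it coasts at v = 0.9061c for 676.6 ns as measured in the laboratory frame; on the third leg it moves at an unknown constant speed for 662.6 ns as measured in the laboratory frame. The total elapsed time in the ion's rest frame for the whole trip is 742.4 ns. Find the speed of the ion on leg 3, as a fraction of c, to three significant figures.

Leg 1: γ = 1/√(1 − 0.7102²) = 1/√0.4956 = 1.420; τ_1 = 426.8/1.420 = 300.5 ns.
Leg 2: γ = 1/√(1 − 0.9061²) = 1/√0.1790 = 2.364; τ_2 = 676.6/2.364 = 286.2 ns.
Leg 3: speed unknown; τ_3 = 662.6/γ_3.
Total proper time: 300.5 + 286.2 + τ_3 = 742.4, so τ_3 = 742.4 − 586.7 = 155.7 ns.
γ_3 = 662.6/155.7 = 4.256; β = √(1 − 1/γ²) = √0.9448.

β = 0.972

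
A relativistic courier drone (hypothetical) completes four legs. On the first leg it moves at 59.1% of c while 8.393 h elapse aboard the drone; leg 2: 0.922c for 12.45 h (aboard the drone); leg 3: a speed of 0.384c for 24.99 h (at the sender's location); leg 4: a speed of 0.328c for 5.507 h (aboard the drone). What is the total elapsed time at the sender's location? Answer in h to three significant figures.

Leg 1: β = 0.591; γ = 1/√(1 − 0.591²) = 1/√0.6507 = 1.240; Δt_1 = 1.240 × 8.393 = 10.40 h.
Leg 2: γ = 1/√(1 − 0.922²) = 1/√0.1499 = 2.583; Δt_2 = 2.583 × 12.45 = 32.15 h.
Leg 3: 24.99 h is already measured at the sender's location.
Leg 4: γ = 1/√(1 − 0.328²) = 1/√0.8924 = 1.059; Δt_4 = 1.059 × 5.507 = 5.830 h.
Total: 10.40 + 32.15 + 24.99 + 5.830 h.

Δt = 73.4 h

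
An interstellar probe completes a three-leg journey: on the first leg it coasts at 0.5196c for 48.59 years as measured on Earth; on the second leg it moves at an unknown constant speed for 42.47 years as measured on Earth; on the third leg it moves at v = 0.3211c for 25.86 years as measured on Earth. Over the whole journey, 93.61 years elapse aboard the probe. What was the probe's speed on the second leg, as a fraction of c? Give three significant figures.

Leg 1: γ = 1/√(1 − 0.5196²) = 1/√0.7300 = 1.170; τ_1 = 48.59/1.170 = 41.52 years.
Leg 2: speed unknown; τ_2 = 42.47/γ_2.
Leg 3: γ = 1/√(1 − 0.3211²) = 1/√0.8969 = 1.056; τ_3 = 25.86/1.056 = 24.49 years.
Total proper time: 41.52 + τ_2 + 24.49 = 93.61, so τ_2 = 93.61 − 66.01 = 27.60 years.
γ_2 = 42.47/27.60 = 1.539; β = √(1 − 1/γ²) = √0.5776.

β = 0.760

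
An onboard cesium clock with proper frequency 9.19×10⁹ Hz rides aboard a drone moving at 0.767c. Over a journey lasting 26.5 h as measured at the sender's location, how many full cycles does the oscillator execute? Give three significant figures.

γ = 1/√(1 − 0.767²) = 1/√0.4117 = 1.558
The oscillator's own cycle count is N = f × τ where τ is the proper time aboard the drone. τ = Δt/γ = 26.5/1.558 = 17.00 h = 6.121×10⁴ s.
N = 9.19×10⁹ × 6.121×10⁴ = 5.625×10¹⁴.

N = 5.63×10¹⁴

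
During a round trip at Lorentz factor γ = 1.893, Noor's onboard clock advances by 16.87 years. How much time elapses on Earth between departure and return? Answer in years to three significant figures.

Δt = 31.9 years

γ = 1.893
Earth-frame duration is the dilated interval: Δt = γτ = 1.893 × 16.87 years.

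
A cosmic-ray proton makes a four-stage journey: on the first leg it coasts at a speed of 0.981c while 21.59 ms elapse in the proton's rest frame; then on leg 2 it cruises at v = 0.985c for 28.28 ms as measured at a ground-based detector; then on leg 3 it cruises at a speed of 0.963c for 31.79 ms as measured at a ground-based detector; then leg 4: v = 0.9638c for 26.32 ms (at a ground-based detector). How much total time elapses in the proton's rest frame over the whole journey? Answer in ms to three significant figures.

Leg 1: 21.59 ms is already measured in the proton's rest frame.
Leg 2: γ = 1/√(1 − 0.985²) = 1/√0.02977 = 5.795; τ_2 = 28.28/5.795 = 4.880 ms.
Leg 3: γ = 1/√(1 − 0.963²) = 1/√0.07263 = 3.711; τ_3 = 31.79/3.711 = 8.567 ms.
Leg 4: γ = 1/√(1 − 0.9638²) = 1/√0.07109 = 3.751; τ_4 = 26.32/3.751 = 7.018 ms.
Total: 21.59 + 4.880 + 8.567 + 7.018 ms.

τ = 42.1 ms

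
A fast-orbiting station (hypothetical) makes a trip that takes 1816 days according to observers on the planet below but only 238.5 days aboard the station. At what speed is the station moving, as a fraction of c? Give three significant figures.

The proper time is measured aboard the station (both events occur at the station's location); Δt is measured on the planet below. γ = Δt/τ = 1816/238.5 = 7.614.
β = √(1 − 1/γ²) = √(1 − 0.01725) = √0.9828

v = 0.991c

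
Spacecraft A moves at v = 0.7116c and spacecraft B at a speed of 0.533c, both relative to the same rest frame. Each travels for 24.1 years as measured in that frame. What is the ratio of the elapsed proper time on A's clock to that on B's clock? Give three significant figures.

A: γ = 1/√(1 − 0.7116²) = 1/√0.4936 = 1.423. B: γ = 1/√(1 − 0.533²) = 1/√0.7159 = 1.182.
τ_A/τ_B = γ_B/γ_A = 1.182/1.423 = 0.8304, so τ_A/τ_B = 0.8304.

τ_A/τ_B = 0.830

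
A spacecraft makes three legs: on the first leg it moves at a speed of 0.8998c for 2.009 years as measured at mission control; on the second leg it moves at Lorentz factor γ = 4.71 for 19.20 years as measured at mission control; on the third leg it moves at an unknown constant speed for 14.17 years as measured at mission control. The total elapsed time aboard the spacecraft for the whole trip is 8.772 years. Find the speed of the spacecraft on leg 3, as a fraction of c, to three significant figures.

Leg 1: γ = 1/√(1 − 0.8998²) = 1/√0.1904 = 2.292; τ_1 = 2.009/2.292 = 0.8765 years.
Leg 2: γ = 4.71; τ_2 = 19.20/4.710 = 4.076 years.
Leg 3: speed unknown; τ_3 = 14.17/γ_3.
Total proper time: 0.8765 + 4.076 + τ_3 = 8.772, so τ_3 = 8.772 − 4.953 = 3.819 years.
γ_3 = 14.17/3.819 = 3.710; β = √(1 − 1/γ²) = √0.9274.

β = 0.963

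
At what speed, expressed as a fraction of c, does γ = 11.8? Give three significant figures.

β = 0.996

β = √(1 − 1/γ²) = √(1 − 1/11.8²) = √(1 − 0.007182) = √0.9928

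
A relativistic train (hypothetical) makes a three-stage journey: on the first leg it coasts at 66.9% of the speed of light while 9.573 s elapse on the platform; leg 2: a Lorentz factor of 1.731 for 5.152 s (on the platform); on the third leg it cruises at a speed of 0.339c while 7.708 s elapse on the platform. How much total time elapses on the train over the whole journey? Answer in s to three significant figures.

τ = 17.3 s

Leg 1: β = 0.669; γ = 1/√(1 − 0.669²) = 1/√0.5524 = 1.345; τ_1 = 9.573/1.345 = 7.115 s.
Leg 2: γ = 1.731; τ_2 = 5.152/1.731 = 2.976 s.
Leg 3: γ = 1/√(1 − 0.339²) = 1/√0.8851 = 1.063; τ_3 = 7.708/1.063 = 7.252 s.
Total: 7.115 + 2.976 + 7.252 s.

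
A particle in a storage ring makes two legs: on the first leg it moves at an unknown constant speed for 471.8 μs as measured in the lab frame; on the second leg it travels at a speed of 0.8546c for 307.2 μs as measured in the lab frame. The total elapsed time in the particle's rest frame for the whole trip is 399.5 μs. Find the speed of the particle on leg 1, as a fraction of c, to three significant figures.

Leg 1: speed unknown; τ_1 = 471.8/γ_1.
Leg 2: γ = 1/√(1 − 0.8546²) = 1/√0.2697 = 1.926; τ_2 = 307.2/1.926 = 159.5 μs.
Total proper time: τ_1 + 159.5 = 399.5, so τ_1 = 399.5 − 159.5 = 240.0 μs.
γ_1 = 471.8/240.0 = 1.966; β = √(1 − 1/γ²) = √0.7413.

β = 0.861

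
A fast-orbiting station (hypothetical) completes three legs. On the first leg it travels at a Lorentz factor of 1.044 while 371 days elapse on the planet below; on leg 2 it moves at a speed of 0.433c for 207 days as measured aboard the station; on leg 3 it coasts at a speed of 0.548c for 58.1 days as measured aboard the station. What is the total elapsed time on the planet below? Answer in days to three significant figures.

Δt = 670 days

Leg 1: 371 days is already measured on the planet below.
Leg 2: γ = 1/√(1 − 0.433²) = 1/√0.8125 = 1.109; Δt_2 = 1.109 × 207 = 229.6 days.
Leg 3: γ = 1/√(1 − 0.548²) = 1/√0.6997 = 1.195; Δt_3 = 1.195 × 58.1 = 69.46 days.
Total: 371.0 + 229.6 + 69.46 days.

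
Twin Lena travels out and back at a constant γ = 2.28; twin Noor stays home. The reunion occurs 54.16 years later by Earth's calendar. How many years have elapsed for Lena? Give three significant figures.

γ = 2.28
Lena's clock measures proper time along the trip: τ = Δt/γ = 54.16/2.280 years.

τ = 23.8 years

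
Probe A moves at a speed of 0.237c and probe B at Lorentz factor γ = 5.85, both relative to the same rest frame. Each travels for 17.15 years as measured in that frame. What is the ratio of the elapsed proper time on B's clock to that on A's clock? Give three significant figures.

τ_B/τ_A = 0.176

A: γ = 1/√(1 − 0.237²) = 1/√0.9438 = 1.029. B: γ = 5.85.
τ_A/τ_B = γ_B/γ_A = 5.850/1.029 = 5.683, so τ_B/τ_A = 0.1760.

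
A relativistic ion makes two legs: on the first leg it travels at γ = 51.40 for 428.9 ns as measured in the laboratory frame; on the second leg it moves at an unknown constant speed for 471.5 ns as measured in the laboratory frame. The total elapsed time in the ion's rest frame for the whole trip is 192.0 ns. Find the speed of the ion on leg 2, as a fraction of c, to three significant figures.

β = 0.921

Leg 1: γ = 51.40; τ_1 = 428.9/51.40 = 8.344 ns.
Leg 2: speed unknown; τ_2 = 471.5/γ_2.
Total proper time: 8.344 + τ_2 = 192.0, so τ_2 = 192.0 − 8.344 = 183.7 ns.
γ_2 = 471.5/183.7 = 2.567; β = √(1 − 1/γ²) = √0.8483.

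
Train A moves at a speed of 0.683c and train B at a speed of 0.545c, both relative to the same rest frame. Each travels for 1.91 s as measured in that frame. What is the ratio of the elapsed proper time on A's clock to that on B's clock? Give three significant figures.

τ_A/τ_B = 0.871

A: γ = 1/√(1 − 0.683²) = 1/√0.5335 = 1.369. B: γ = 1/√(1 − 0.545²) = 1/√0.7030 = 1.193.
τ_A/τ_B = γ_B/γ_A = 1.193/1.369 = 0.8712, so τ_A/τ_B = 0.8712.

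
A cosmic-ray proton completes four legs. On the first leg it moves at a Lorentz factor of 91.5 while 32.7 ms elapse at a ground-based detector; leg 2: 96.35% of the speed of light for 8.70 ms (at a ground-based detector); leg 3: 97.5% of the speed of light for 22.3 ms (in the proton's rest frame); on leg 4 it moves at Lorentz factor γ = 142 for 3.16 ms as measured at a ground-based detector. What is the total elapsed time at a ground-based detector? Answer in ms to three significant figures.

Leg 1: 32.7 ms is already measured at a ground-based detector.
Leg 2: 8.70 ms is already measured at a ground-based detector.
Leg 3: β = 0.975; γ = 1/√(1 − 0.975²) = 1/√0.04938 = 4.500; Δt_3 = 4.500 × 22.3 = 100.4 ms.
Leg 4: 3.16 ms is already measured at a ground-based detector.
Total: 32.70 + 8.700 + 100.4 + 3.160 ms.

Δt = 145 ms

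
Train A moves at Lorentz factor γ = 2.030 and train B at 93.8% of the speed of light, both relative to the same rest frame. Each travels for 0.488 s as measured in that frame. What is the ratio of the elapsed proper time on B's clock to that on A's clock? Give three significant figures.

A: γ = 2.030. B: β = 0.938; γ = 1/√(1 − 0.938²) = 1/√0.1202 = 2.885.
τ_A/τ_B = γ_B/γ_A = 2.885/2.030 = 1.421, so τ_B/τ_A = 0.7037.

τ_B/τ_A = 0.704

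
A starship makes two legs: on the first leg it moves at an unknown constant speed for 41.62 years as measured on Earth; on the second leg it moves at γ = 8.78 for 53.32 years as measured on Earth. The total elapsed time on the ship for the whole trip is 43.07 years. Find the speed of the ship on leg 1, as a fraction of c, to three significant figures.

β = 0.458

Leg 1: speed unknown; τ_1 = 41.62/γ_1.
Leg 2: γ = 8.78; τ_2 = 53.32/8.780 = 6.073 years.
Total proper time: τ_1 + 6.073 = 43.07, so τ_1 = 43.07 − 6.073 = 37.00 years.
γ_1 = 41.62/37.00 = 1.125; β = √(1 − 1/γ²) = √0.2098.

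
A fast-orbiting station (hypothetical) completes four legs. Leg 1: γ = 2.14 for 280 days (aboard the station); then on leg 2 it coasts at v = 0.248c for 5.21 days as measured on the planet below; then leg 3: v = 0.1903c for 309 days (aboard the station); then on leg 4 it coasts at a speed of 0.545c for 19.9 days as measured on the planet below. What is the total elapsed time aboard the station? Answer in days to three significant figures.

τ = 611 days

Leg 1: 280 days is already measured aboard the station.
Leg 2: γ = 1/√(1 − 0.248²) = 1/√0.9385 = 1.032; τ_2 = 5.21/1.032 = 5.047 days.
Leg 3: 309 days is already measured aboard the station.
Leg 4: γ = 1/√(1 − 0.545²) = 1/√0.7030 = 1.193; τ_4 = 19.9/1.193 = 16.68 days.
Total: 280.0 + 5.047 + 309.0 + 16.68 days.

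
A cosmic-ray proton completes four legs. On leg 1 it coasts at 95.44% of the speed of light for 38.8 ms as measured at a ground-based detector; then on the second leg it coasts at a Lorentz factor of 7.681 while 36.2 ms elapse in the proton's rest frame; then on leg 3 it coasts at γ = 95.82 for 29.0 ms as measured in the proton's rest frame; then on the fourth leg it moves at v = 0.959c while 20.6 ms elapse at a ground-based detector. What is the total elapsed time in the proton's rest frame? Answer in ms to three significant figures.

τ = 82.6 ms

Leg 1: β = 0.9544; γ = 1/√(1 − 0.9544²) = 1/√0.08912 = 3.350; τ_1 = 38.8/3.350 = 11.58 ms.
Leg 2: 36.2 ms is already measured in the proton's rest frame.
Leg 3: 29.0 ms is already measured in the proton's rest frame.
Leg 4: γ = 1/√(1 − 0.959²) = 1/√0.08032 = 3.529; τ_4 = 20.6/3.529 = 5.838 ms.
Total: 11.58 + 36.20 + 29.00 + 5.838 ms.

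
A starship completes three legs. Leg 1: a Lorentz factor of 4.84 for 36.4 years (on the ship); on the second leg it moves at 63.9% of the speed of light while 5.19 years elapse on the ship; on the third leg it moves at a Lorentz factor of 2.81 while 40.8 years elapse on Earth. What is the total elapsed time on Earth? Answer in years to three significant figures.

Δt = 224 years

Leg 1: γ = 4.84; Δt_1 = 4.840 × 36.4 = 176.2 years.
Leg 2: β = 0.639; γ = 1/√(1 − 0.639²) = 1/√0.5917 = 1.300; Δt_2 = 1.300 × 5.19 = 6.747 years.
Leg 3: 40.8 years is already measured on Earth.
Total: 176.2 + 6.747 + 40.80 years.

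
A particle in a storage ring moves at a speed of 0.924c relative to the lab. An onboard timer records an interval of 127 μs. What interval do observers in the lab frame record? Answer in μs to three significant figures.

γ = 1/√(1 − 0.924²) = 1/√0.1462 = 2.615
The interval measured in the particle's rest frame is the proper time (both events occur at the same place in that frame); the lab-frame interval is Δt = γτ = 2.615 × 127 μs.

Δt = 332 μs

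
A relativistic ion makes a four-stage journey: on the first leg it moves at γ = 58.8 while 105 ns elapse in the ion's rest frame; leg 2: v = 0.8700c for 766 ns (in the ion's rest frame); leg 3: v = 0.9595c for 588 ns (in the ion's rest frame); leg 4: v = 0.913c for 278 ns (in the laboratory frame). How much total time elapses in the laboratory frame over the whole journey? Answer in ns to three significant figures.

Leg 1: γ = 58.8; Δt_1 = 58.80 × 105 = 6174 ns.
Leg 2: γ = 1/√(1 − 0.8700²) = 1/√0.2431 = 2.028; Δt_2 = 2.028 × 766 = 1554 ns.
Leg 3: γ = 1/√(1 − 0.9595²) = 1/√0.07936 = 3.550; Δt_3 = 3.550 × 588 = 2087 ns.
Leg 4: 278 ns is already measured in the laboratory frame.
Total: 6174 + 1554 + 2087 + 278.0 ns.

Δt = 1.01×10⁴ ns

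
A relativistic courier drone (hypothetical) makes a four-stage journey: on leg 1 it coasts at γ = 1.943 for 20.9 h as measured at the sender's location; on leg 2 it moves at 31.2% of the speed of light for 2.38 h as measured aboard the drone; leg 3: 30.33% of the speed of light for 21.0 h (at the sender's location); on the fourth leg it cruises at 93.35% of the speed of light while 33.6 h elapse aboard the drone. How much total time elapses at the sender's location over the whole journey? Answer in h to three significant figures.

Leg 1: 20.9 h is already measured at the sender's location.
Leg 2: β = 0.312; γ = 1/√(1 − 0.312²) = 1/√0.9027 = 1.053; Δt_2 = 1.053 × 2.38 = 2.505 h.
Leg 3: 21.0 h is already measured at the sender's location.
Leg 4: β = 0.9335; γ = 1/√(1 − 0.9335²) = 1/√0.1286 = 2.789; Δt_4 = 2.789 × 33.6 = 93.70 h.
Total: 20.90 + 2.505 + 21.00 + 93.70 h.

Δt = 138 h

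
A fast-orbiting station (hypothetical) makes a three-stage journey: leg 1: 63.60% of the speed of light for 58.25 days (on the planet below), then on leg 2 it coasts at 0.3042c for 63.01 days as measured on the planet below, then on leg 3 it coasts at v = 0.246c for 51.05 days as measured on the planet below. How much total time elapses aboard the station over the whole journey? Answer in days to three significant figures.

τ = 154 days

Leg 1: β = 0.6360; γ = 1/√(1 − 0.6360²) = 1/√0.5955 = 1.296; τ_1 = 58.25/1.296 = 44.95 days.
Leg 2: γ = 1/√(1 − 0.3042²) = 1/√0.9075 = 1.050; τ_2 = 63.01/1.050 = 60.02 days.
Leg 3: γ = 1/√(1 − 0.246²) = 1/√0.9395 = 1.032; τ_3 = 51.05/1.032 = 49.48 days.
Total: 44.95 + 60.02 + 49.48 days.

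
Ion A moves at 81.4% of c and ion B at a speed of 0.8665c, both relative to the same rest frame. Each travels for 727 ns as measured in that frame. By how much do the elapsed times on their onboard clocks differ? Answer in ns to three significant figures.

A: β = 0.814; γ = 1/√(1 − 0.814²) = 1/√0.3374 = 1.722; τ_A = 727/1.722 = 422.3 ns.
B: γ = 1/√(1 − 0.8665²) = 1/√0.2492 = 2.003; τ_B = 727/2.003 = 362.9 ns.

|τ_A − τ_B| = 59.4 ns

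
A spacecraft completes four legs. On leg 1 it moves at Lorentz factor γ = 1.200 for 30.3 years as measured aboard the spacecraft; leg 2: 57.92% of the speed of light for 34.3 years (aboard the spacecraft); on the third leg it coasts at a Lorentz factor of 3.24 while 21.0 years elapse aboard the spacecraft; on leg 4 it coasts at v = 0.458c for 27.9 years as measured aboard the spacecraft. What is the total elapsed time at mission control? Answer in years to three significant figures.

Δt = 178 years

Leg 1: γ = 1.200; Δt_1 = 1.200 × 30.3 = 36.36 years.
Leg 2: β = 0.5792; γ = 1/√(1 − 0.5792²) = 1/√0.6645 = 1.227; Δt_2 = 1.227 × 34.3 = 42.08 years.
Leg 3: γ = 3.24; Δt_3 = 3.240 × 21.0 = 68.04 years.
Leg 4: γ = 1/√(1 − 0.458²) = 1/√0.7902 = 1.125; Δt_4 = 1.125 × 27.9 = 31.39 years.
Total: 36.36 + 42.08 + 68.04 + 31.39 years.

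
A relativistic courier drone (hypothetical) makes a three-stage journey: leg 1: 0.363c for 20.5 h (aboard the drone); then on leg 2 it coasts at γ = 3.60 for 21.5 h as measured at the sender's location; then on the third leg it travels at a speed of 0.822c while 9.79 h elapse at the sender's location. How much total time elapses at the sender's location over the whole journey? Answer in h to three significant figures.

Δt = 53.3 h

Leg 1: γ = 1/√(1 − 0.363²) = 1/√0.8682 = 1.073; Δt_1 = 1.073 × 20.5 = 22.00 h.
Leg 2: 21.5 h is already measured at the sender's location.
Leg 3: 9.79 h is already measured at the sender's location.
Total: 22.00 + 21.50 + 9.790 h.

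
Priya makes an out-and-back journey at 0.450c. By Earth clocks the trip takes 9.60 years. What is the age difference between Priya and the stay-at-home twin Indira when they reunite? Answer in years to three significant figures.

γ = 1/√(1 − 0.450²) = 1/√0.7975 = 1.120
Priya's elapsed proper time: τ = 9.60/1.120 = 8.573 years.
Age gap = Δt − τ = 9.60 − 8.573 years.

Δt − τ = 1.03 years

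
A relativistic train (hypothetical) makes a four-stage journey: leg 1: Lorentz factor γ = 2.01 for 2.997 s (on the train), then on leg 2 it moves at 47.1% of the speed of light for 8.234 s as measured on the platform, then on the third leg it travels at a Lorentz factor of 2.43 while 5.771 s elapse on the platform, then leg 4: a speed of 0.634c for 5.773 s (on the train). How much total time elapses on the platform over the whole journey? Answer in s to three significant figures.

Δt = 27.5 s

Leg 1: γ = 2.01; Δt_1 = 2.010 × 2.997 = 6.024 s.
Leg 2: 8.234 s is already measured on the platform.
Leg 3: 5.771 s is already measured on the platform.
Leg 4: γ = 1/√(1 − 0.634²) = 1/√0.5980 = 1.293; Δt_4 = 1.293 × 5.773 = 7.465 s.
Total: 6.024 + 8.234 + 5.771 + 7.465 s.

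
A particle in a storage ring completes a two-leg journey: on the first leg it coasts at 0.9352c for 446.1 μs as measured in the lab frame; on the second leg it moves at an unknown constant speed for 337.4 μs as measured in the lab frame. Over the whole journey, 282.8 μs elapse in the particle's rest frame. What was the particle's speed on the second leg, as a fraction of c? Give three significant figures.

β = 0.929

Leg 1: γ = 1/√(1 − 0.9352²) = 1/√0.1254 = 2.824; τ_1 = 446.1/2.824 = 158.0 μs.
Leg 2: speed unknown; τ_2 = 337.4/γ_2.
Total proper time: 158.0 + τ_2 = 282.8, so τ_2 = 282.8 − 158.0 = 124.8 μs.
γ_2 = 337.4/124.8 = 2.703; β = √(1 − 1/γ²) = √0.8631.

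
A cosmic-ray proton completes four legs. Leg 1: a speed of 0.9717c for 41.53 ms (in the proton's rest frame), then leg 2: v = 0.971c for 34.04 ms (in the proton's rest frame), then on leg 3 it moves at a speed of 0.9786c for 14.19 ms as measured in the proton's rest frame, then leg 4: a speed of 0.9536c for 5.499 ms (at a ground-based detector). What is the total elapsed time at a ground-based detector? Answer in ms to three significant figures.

Δt = 393 ms

Leg 1: γ = 1/√(1 − 0.9717²) = 1/√0.05580 = 4.233; Δt_1 = 4.233 × 41.53 = 175.8 ms.
Leg 2: γ = 1/√(1 − 0.971²) = 1/√0.05716 = 4.183; Δt_2 = 4.183 × 34.04 = 142.4 ms.
Leg 3: γ = 1/√(1 − 0.9786²) = 1/√0.04234 = 4.860; Δt_3 = 4.860 × 14.19 = 68.96 ms.
Leg 4: 5.499 ms is already measured at a ground-based detector.
Total: 175.8 + 142.4 + 68.96 + 5.499 ms.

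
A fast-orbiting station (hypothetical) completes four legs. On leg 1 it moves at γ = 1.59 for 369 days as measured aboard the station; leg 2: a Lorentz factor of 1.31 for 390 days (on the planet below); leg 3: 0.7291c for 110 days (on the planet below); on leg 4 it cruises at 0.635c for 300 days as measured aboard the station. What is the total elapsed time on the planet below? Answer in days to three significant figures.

Δt = 1480 days

Leg 1: γ = 1.59; Δt_1 = 1.590 × 369 = 586.7 days.
Leg 2: 390 days is already measured on the planet below.
Leg 3: 110 days is already measured on the planet below.
Leg 4: γ = 1/√(1 − 0.635²) = 1/√0.5968 = 1.294; Δt_4 = 1.294 × 300 = 388.3 days.
Total: 586.7 + 390.0 + 110.0 + 388.3 days.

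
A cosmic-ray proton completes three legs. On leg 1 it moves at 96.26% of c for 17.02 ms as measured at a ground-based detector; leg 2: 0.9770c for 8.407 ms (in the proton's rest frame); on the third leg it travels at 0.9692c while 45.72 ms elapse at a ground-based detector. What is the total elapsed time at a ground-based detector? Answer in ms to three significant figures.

Δt = 102 ms

Leg 1: 17.02 ms is already measured at a ground-based detector.
Leg 2: γ = 1/√(1 − 0.9770²) = 1/√0.04547 = 4.690; Δt_2 = 4.690 × 8.407 = 39.43 ms.
Leg 3: 45.72 ms is already measured at a ground-based detector.
Total: 17.02 + 39.43 + 45.72 ms.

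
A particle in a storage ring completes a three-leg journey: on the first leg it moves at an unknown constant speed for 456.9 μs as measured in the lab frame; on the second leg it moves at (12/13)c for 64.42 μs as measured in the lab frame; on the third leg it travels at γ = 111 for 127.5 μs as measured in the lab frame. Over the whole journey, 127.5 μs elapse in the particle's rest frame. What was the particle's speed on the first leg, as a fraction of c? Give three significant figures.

Leg 1: speed unknown; τ_1 = 456.9/γ_1.
Leg 2: γ = 1/√(1 − (12/13)²) = 13/5 = 2.600; τ_2 = 64.42/2.600 = 24.78 μs.
Leg 3: γ = 111; τ_3 = 127.5/111.0 = 1.149 μs.
Total proper time: τ_1 + 24.78 + 1.149 = 127.5, so τ_1 = 127.5 − 25.93 = 101.6 μs.
γ_1 = 456.9/101.6 = 4.498; β = √(1 − 1/γ²) = √0.9506.

β = 0.975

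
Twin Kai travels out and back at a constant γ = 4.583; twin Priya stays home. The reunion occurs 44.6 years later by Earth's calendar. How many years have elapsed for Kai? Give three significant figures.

γ = 4.583
Kai's clock measures proper time along the trip: τ = Δt/γ = 44.6/4.583 years.

τ = 9.73 years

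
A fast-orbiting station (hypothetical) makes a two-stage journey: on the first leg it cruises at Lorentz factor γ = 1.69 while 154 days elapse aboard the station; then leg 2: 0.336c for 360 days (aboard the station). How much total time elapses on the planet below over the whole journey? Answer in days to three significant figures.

Δt = 642 days

Leg 1: γ = 1.69; Δt_1 = 1.690 × 154 = 260.3 days.
Leg 2: γ = 1/√(1 − 0.336²) = 1/√0.8871 = 1.062; Δt_2 = 1.062 × 360 = 382.2 days.
Total: 260.3 + 382.2 days.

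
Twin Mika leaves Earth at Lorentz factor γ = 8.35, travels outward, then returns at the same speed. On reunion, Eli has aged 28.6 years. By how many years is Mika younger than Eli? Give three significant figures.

Δt − τ = 25.2 years

γ = 8.35
Mika's elapsed proper time: τ = 28.6/8.350 = 3.425 years.
Age gap = Δt − τ = 28.6 − 3.425 years.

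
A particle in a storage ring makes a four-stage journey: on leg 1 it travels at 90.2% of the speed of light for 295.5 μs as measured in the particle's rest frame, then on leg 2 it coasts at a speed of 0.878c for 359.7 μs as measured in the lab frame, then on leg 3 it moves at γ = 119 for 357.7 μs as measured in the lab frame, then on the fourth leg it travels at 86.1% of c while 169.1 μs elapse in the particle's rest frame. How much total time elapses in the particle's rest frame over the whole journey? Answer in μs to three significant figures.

τ = 640 μs

Leg 1: 295.5 μs is already measured in the particle's rest frame.
Leg 2: γ = 1/√(1 − 0.878²) = 1/√0.2291 = 2.089; τ_2 = 359.7/2.089 = 172.2 μs.
Leg 3: γ = 119; τ_3 = 357.7/119.0 = 3.006 μs.
Leg 4: 169.1 μs is already measured in the particle's rest frame.
Total: 295.5 + 172.2 + 3.006 + 169.1 μs.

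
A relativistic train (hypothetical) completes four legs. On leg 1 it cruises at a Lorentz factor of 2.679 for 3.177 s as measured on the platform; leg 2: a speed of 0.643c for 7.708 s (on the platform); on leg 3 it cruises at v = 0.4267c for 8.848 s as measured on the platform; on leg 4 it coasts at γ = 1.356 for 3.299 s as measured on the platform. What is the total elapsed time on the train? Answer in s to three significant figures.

τ = 17.5 s

Leg 1: γ = 2.679; τ_1 = 3.177/2.679 = 1.186 s.
Leg 2: γ = 1/√(1 − 0.643²) = 1/√0.5866 = 1.306; τ_2 = 7.708/1.306 = 5.903 s.
Leg 3: γ = 1/√(1 − 0.4267²) = 1/√0.8179 = 1.106; τ_3 = 8.848/1.106 = 8.002 s.
Leg 4: γ = 1.356; τ_4 = 3.299/1.356 = 2.433 s.
Total: 1.186 + 5.903 + 8.002 + 2.433 s.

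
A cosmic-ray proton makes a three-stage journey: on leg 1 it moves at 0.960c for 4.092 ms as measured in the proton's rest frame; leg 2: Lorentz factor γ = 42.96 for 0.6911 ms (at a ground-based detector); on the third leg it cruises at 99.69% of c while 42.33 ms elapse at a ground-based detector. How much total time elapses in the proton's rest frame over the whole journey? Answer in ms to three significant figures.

τ = 7.44 ms

Leg 1: 4.092 ms is already measured in the proton's rest frame.
Leg 2: γ = 42.96; τ_2 = 0.6911/42.96 = 0.01609 ms.
Leg 3: β = 0.9969; γ = 1/√(1 − 0.9969²) = 1/√0.006190 = 12.71; τ_3 = 42.33/12.71 = 3.330 ms.
Total: 4.092 + 0.01609 + 3.330 ms.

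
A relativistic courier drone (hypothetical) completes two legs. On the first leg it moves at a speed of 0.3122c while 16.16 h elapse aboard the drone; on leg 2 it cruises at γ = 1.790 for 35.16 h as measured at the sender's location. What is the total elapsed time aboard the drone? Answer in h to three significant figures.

τ = 35.8 h

Leg 1: 16.16 h is already measured aboard the drone.
Leg 2: γ = 1.790; τ_2 = 35.16/1.790 = 19.64 h.
Total: 16.16 + 19.64 h.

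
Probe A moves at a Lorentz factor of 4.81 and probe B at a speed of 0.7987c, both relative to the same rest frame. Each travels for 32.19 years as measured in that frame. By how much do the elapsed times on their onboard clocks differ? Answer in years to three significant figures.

A: γ = 4.81; τ_A = 32.19/4.810 = 6.692 years.
B: γ = 1/√(1 − 0.7987²) = 1/√0.3621 = 1.662; τ_B = 32.19/1.662 = 19.37 years.

|τ_A − τ_B| = 12.7 years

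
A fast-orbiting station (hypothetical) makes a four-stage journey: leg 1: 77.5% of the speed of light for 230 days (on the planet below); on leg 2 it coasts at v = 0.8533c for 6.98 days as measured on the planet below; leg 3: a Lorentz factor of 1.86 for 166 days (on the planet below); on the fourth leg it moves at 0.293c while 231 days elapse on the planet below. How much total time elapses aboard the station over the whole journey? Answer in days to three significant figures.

Leg 1: β = 0.775; γ = 1/√(1 − 0.775²) = 1/√0.3994 = 1.582; τ_1 = 230/1.582 = 145.4 days.
Leg 2: γ = 1/√(1 − 0.8533²) = 1/√0.2719 = 1.918; τ_2 = 6.98/1.918 = 3.640 days.
Leg 3: γ = 1.86; τ_3 = 166/1.860 = 89.25 days.
Leg 4: γ = 1/√(1 − 0.293²) = 1/√0.9142 = 1.046; τ_4 = 231/1.046 = 220.9 days.
Total: 145.4 + 3.640 + 89.25 + 220.9 days.

τ = 459 days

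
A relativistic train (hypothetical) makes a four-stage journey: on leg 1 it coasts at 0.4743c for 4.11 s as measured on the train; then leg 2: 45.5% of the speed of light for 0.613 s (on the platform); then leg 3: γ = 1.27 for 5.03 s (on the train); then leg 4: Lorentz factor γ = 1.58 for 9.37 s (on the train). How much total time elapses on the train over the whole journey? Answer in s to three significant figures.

τ = 19.1 s

Leg 1: 4.11 s is already measured on the train.
Leg 2: β = 0.455; γ = 1/√(1 − 0.455²) = 1/√0.7930 = 1.123; τ_2 = 0.613/1.123 = 0.5459 s.
Leg 3: 5.03 s is already measured on the train.
Leg 4: 9.37 s is already measured on the train.
Total: 4.110 + 0.5459 + 5.030 + 9.370 s.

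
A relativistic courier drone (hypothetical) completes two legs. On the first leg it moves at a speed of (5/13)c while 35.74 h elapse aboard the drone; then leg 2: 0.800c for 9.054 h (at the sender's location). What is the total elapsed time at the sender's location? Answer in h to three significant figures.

Leg 1: γ = 1/√(1 − (5/13)²) = 13/12 ≈ 1.083; Δt_1 = 1.083 × 35.74 = 38.72 h.
Leg 2: 9.054 h is already measured at the sender's location.
Total: 38.72 + 9.054 h.

Δt = 47.8 h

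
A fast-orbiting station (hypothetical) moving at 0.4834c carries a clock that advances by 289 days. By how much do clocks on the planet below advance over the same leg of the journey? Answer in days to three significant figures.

γ = 1/√(1 − 0.4834²) = 1/√0.7663 = 1.142
The interval measured aboard the station is the proper time (both events occur at the same place in that frame); the lab-frame interval is Δt = γτ = 1.142 × 289 days.

Δt = 330 days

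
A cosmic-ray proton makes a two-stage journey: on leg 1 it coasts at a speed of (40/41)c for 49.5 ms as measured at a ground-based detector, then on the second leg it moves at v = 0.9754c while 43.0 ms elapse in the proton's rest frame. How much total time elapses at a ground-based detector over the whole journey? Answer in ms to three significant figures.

Δt = 245 ms

Leg 1: 49.5 ms is already measured at a ground-based detector.
Leg 2: γ = 1/√(1 − 0.9754²) = 1/√0.04859 = 4.536; Δt_2 = 4.536 × 43.0 = 195.1 ms.
Total: 49.50 + 195.1 ms.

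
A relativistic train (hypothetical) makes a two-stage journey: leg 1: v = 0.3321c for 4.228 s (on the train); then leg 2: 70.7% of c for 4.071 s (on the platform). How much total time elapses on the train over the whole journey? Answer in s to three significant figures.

Leg 1: 4.228 s is already measured on the train.
Leg 2: β = 0.707; γ = 1/√(1 − 0.707²) = 1/√0.5002 = 1.414; τ_2 = 4.071/1.414 = 2.879 s.
Total: 4.228 + 2.879 s.

τ = 7.11 s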